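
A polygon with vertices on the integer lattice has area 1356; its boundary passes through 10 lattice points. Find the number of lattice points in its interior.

Pick's theorem A = I + B/2 − 1 rearranges to I = A − B/2 + 1 = 1356 − 10/2 + 1 = 1352.

1352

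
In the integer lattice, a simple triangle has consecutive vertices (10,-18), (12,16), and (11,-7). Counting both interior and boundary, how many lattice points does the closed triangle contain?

Using the shoelace formula, 2A = |(10·16 − 12·(-18)) + (12·(-7) − 11·16) + (11·(-18) − 10·(-7))| = 12, so the area is 6.
Summing gcd(|Δx|,|Δy|) over the edges gives the boundary count: gcd(2,34) + gcd(1,23) + gcd(1,11) = 2+1+1 = 4.
Pick's theorem gives I = A − B/2 + 1 = 6 − 4/2 + 1 = 5, so the closed region contains I + B = 5 + 4 = 9 lattice points.

9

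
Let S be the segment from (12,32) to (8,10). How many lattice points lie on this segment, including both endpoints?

The number of lattice points on a segment between lattice points is gcd(|Δx|,|Δy|) + 1 = gcd(4,22) + 1 = 2 + 1 = 3.

3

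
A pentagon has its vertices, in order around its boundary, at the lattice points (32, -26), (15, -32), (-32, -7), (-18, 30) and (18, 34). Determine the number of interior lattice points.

2775

The shoelace formula gives twice the area as |[32·(-32) − 15·(-26)] + [15·(-7) − (-32)·(-32)] + [(-32)·30 − (-18)·(-7)] + [(-18)·34 − 18·30] + [18·(-26) − 32·34]| = 5557, so the area is 5557/2.
Along each edge there are gcd(|Δx|,|Δy|)+1 lattice points, so counting each shared vertex once the boundary has gcd(17,6) + gcd(47,25) + gcd(14,37) + gcd(36,4) + gcd(14,60) = 1+1+1+4+2 = 9.
Pick's theorem gives I = A − B/2 + 1 = 5557/2 − 9/2 + 1 = 2775.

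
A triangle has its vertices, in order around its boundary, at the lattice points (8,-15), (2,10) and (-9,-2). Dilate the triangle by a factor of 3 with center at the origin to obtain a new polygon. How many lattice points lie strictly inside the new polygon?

Using the shoelace formula, 2A = |(8·10 − 2·(-15)) + (2·(-2) − (-9)·10) + ((-9)·(-15) − 8·(-2))| = 347, so the area is 347/2.
Summing gcd(|Δx|,|Δy|) over the edges gives the boundary count: gcd(6,25) + gcd(11,12) + gcd(17,13) = 1+1+1 = 3.
Scaling by 3 multiplies the area by 3² = 9 (so the new area is 1561.5) and multiplies the boundary lattice-point count by 3, giving 9.
By Pick's theorem, the interior count of the dilated polygon is 1561.5 − 9/2 + 1 = 1558.

1558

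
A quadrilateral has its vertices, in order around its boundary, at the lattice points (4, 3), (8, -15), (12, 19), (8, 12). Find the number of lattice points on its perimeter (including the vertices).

The number of boundary lattice points is Σ gcd(|Δx|,|Δy|) = gcd(4,18) + gcd(4,34) + gcd(4,7) + gcd(4,9) = 2+2+1+1 = 6.

6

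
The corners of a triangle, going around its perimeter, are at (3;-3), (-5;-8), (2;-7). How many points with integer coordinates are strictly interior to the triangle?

The shoelace formula gives twice the area as |[3·(-8) − (-5)·(-3)] + [(-5)·(-7) − 2·(-8)] + [2·(-3) − 3·(-7)]| = 27, so the area is 13.5.
The number of boundary lattice points is Σ gcd(|Δx|,|Δy|) = gcd(8,5) + gcd(7,1) + gcd(1,4) = 1+1+1 = 3.
Pick's theorem gives I = A − B/2 + 1 = 13.5 − 3/2 + 1 = 13.

13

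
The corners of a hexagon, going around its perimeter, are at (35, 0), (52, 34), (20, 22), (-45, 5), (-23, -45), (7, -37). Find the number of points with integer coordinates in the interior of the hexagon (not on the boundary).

3660

By the shoelace formula, twice the signed area is |[35·34 − 52·0] + [52·22 − 20·34] + [20·5 − (-45)·22] + [(-45)·(-45) − (-23)·5] + [(-23)·(-37) − 7·(-45)] + [7·0 − 35·(-37)]| = 7345, so the area is 3672.5.
Along each edge there are gcd(|Δx|,|Δy|)+1 lattice points, so counting each shared vertex once the boundary has gcd(17,34) + gcd(32,12) + gcd(65,17) + gcd(22,50) + gcd(30,8) + gcd(28,37) = 17+4+1+2+2+1 = 27.
By Pick's theorem A = I + B/2 − 1, so I = 3672.5 − 27/2 + 1 = 3660.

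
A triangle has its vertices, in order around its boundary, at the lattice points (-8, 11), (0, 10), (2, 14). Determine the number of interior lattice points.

16

By the shoelace formula, twice the signed area is |((-8)·10 − 0·11) + (0·14 − 2·10) + (2·11 − (-8)·14)| = 34, so the area is 17.
The number of boundary lattice points is Σ gcd(|Δx|,|Δy|) = gcd(8,1) + gcd(2,4) + gcd(10,3) = 1+2+1 = 4.
By Pick's theorem A = I + B/2 − 1, so I = 17 − 4/2 + 1 = 16.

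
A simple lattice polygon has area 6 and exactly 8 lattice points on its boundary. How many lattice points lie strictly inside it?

From Pick's theorem, I = A − B/2 + 1 = 6 − 8/2 + 1 = 3.

3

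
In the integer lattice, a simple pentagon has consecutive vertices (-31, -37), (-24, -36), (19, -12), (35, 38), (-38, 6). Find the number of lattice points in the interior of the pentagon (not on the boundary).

2792

The shoelace formula gives twice the area as |((-31)·(-36) − (-24)·(-37)) + ((-24)·(-12) − 19·(-36)) + (19·38 − 35·(-12)) + (35·6 − (-38)·38) + ((-38)·(-37) − (-31)·6)| = 5588, so the area is 2794.
Summing gcd(|Δx|,|Δy|) over the edges gives the boundary count: gcd(7,1) + gcd(43,24) + gcd(16,50) + gcd(73,32) + gcd(7,43) = 1+1+2+1+1 = 6.
By Pick's theorem A = I + B/2 − 1, so I = 2794 − 6/2 + 1 = 2792.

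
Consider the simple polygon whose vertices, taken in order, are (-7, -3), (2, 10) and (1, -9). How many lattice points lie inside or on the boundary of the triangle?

By the shoelace formula, twice the signed area is |((-7)·10 − 2·(-3)) + (2·(-9) − 1·10) + (1·(-3) − (-7)·(-9))| = 158, so the area is 79.
The number of boundary lattice points is Σ gcd(|Δx|,|Δy|) = gcd(9,13) + gcd(1,19) + gcd(8,6) = 1+1+2 = 4.
Pick's theorem gives I = A − B/2 + 1 = 79 − 4/2 + 1 = 78, so the closed region contains I + B = 78 + 4 = 82 lattice points.

82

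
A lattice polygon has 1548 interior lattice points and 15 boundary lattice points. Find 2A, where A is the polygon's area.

Pick's theorem states A = I + B/2 − 1, so A = 1548 + 15/2 − 1 = 3109/2.
Hence 2A = 3109.

3109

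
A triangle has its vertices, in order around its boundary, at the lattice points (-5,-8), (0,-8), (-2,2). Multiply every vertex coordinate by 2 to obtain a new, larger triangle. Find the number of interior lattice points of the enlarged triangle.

Using the shoelace formula, 2A = |((-5)·(-8) − 0·(-8)) + (0·2 − (-2)·(-8)) + ((-2)·(-8) − (-5)·2)| = 50, so the area is 25.
The number of boundary lattice points is Σ gcd(|Δx|,|Δy|) = gcd(5,0) + gcd(2,10) + gcd(3,10) = 5+2+1 = 8.
Scaling by 2 multiplies the area by 2² = 4 (so the new area is 100) and multiplies the boundary lattice-point count by 2, giving 16.
By Pick's theorem, the interior count of the dilated polygon is 100 − 16/2 + 1 = 93.

93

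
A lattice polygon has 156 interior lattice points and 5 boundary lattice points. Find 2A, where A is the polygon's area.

By Pick's theorem, A = I + B/2 − 1 = 156 + 5/2 − 1 = 315/2.
Hence 2A = 315.

315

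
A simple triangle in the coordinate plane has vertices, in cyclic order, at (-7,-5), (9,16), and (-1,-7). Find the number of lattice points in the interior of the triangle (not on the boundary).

78

The shoelace formula gives twice the area as |((-7)·16 − 9·(-5)) + (9·(-7) − (-1)·16) + ((-1)·(-5) − (-7)·(-7))| = 158, so the area is 79.
The number of boundary lattice points is Σ gcd(|Δx|,|Δy|) = gcd(16,21) + gcd(10,23) + gcd(6,2) = 1+1+2 = 4.
Pick's theorem gives I = A − B/2 + 1 = 79 − 4/2 + 1 = 78.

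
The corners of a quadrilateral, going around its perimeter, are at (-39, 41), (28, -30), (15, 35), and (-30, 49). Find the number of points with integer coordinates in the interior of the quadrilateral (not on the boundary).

The shoelace formula gives twice the area as |[(-39)·(-30) − 28·41] + [28·35 − 15·(-30)] + [15·49 − (-30)·35] + [(-30)·41 − (-39)·49]| = 3918, so the area is 1959.
Summing gcd(|Δx|,|Δy|) over the edges gives the boundary count: gcd(67,71) + gcd(13,65) + gcd(45,14) + gcd(9,8) = 1+13+1+1 = 16.
By Pick's theorem A = I + B/2 − 1, so I = 1959 − 16/2 + 1 = 1952.

1952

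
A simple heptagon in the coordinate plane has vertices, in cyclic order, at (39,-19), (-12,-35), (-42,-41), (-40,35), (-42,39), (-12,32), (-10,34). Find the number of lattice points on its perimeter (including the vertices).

Along each edge there are gcd(|Δx|,|Δy|)+1 lattice points, so counting each shared vertex once the boundary has gcd(51,16) + gcd(30,6) + gcd(2,76) + gcd(2,4) + gcd(30,7) + gcd(2,2) + gcd(49,53) = 1+6+2+2+1+2+1 = 15.

15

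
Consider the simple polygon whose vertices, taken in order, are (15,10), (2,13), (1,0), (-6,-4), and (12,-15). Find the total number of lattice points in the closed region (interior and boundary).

324

Using the shoelace formula, 2A = |(15·13 − 2·10) + (2·0 − 1·13) + (1·(-4) − (-6)·0) + ((-6)·(-15) − 12·(-4)) + (12·10 − 15·(-15))| = 641, so the area is 320.5.
The number of boundary lattice points is Σ gcd(|Δx|,|Δy|) = gcd(13,3) + gcd(1,13) + gcd(7,4) + gcd(18,11) + gcd(3,25) = 1+1+1+1+1 = 5.
Pick's theorem gives I = A − B/2 + 1 = 320.5 − 5/2 + 1 = 319, so the closed region contains I + B = 319 + 5 = 324 lattice points.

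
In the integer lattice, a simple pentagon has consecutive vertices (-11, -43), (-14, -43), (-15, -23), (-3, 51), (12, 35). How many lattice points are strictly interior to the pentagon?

The shoelace formula gives twice the area as |((-11)·(-43) − (-14)·(-43)) + ((-14)·(-23) − (-15)·(-43)) + ((-15)·51 − (-3)·(-23)) + ((-3)·35 − 12·51) + (12·(-43) − (-11)·35)| = 2134, so the area is 1067.
Summing gcd(|Δx|,|Δy|) over the edges gives the boundary count: gcd(3,0) + gcd(1,20) + gcd(12,74) + gcd(15,16) + gcd(23,78) = 3+1+2+1+1 = 8.
Pick's theorem gives I = A − B/2 + 1 = 1067 − 8/2 + 1 = 1064.

1064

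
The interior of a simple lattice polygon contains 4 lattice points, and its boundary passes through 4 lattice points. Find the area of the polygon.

By Pick's theorem, A = I + B/2 − 1 = 4 + 4/2 − 1 = 5.

5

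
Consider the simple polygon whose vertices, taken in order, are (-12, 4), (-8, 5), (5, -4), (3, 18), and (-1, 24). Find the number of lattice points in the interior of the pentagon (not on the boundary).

By the shoelace formula, twice the signed area is |((-12)·5 − (-8)·4) + ((-8)·(-4) − 5·5) + (5·18 − 3·(-4)) + (3·24 − (-1)·18) + ((-1)·4 − (-12)·24)| = 455, so the area is 227.5.
Summing gcd(|Δx|,|Δy|) over the edges gives the boundary count: gcd(4,1) + gcd(13,9) + gcd(2,22) + gcd(4,6) + gcd(11,20) = 1+1+2+2+1 = 7.
By Pick's theorem A = I + B/2 − 1, so I = 227.5 − 7/2 + 1 = 225.

225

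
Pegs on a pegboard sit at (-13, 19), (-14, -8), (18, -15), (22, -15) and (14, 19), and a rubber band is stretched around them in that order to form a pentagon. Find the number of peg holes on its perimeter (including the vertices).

35

Summing gcd(|Δx|,|Δy|) over the edges gives the boundary count: gcd(1,27) + gcd(32,7) + gcd(4,0) + gcd(8,34) + gcd(27,0) = 1+1+4+2+27 = 35.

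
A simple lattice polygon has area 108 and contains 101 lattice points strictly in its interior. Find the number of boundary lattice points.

16

Pick's theorem gives A = I + B/2 − 1, so B = 2(A − I + 1) = 2(108 − 101 + 1) = 16.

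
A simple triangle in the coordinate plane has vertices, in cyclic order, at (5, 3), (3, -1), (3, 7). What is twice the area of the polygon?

16

Using the shoelace formula, 2A = |[5·(-1) − 3·3] + [3·7 − 3·(-1)] + [3·3 − 5·7]| = 16, so the area is 8.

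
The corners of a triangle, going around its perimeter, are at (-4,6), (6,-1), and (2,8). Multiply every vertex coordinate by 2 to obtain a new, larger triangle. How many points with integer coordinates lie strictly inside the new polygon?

121

By the shoelace formula, twice the signed area is |[(-4)·(-1) − 6·6] + [6·8 − 2·(-1)] + [2·6 − (-4)·8]| = 62, so the area is 31.
Along each edge there are gcd(|Δx|,|Δy|)+1 lattice points, so counting each shared vertex once the boundary has gcd(10,7) + gcd(4,9) + gcd(6,2) = 1+1+2 = 4.
Scaling by 2 multiplies the area by 2² = 4 (so the new area is 124) and multiplies the boundary lattice-point count by 2, giving 8.
By Pick's theorem, the interior count of the dilated polygon is 124 − 8/2 + 1 = 121.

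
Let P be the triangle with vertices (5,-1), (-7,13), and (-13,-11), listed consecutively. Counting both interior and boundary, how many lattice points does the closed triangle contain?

Using the shoelace formula, 2A = |(5·13 − (-7)·(-1)) + ((-7)·(-11) − (-13)·13) + ((-13)·(-1) − 5·(-11))| = 372, so the area is 186.
The number of boundary lattice points is Σ gcd(|Δx|,|Δy|) = gcd(12,14) + gcd(6,24) + gcd(18,10) = 2+6+2 = 10.
Pick's theorem gives I = A − B/2 + 1 = 186 − 10/2 + 1 = 182, so the closed region contains I + B = 182 + 10 = 192 lattice points.

192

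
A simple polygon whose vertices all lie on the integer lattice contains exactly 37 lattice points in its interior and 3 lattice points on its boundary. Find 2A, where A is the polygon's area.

Pick's theorem states A = I + B/2 − 1, so A = 37 + 3/2 − 1 = 75/2.
Hence 2A = 75.

75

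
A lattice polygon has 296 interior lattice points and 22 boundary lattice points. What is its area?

306

By Pick's theorem, A = I + B/2 − 1 = 296 + 22/2 − 1 = 306.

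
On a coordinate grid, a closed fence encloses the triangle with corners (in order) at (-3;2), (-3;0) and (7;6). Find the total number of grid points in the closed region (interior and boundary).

14

The shoelace formula gives twice the area as |((-3)·0 − (-3)·2) + ((-3)·6 − 7·0) + (7·2 − (-3)·6)| = 20, so the area is 10.
The number of boundary lattice points is Σ gcd(|Δx|,|Δy|) = gcd(0,2) + gcd(10,6) + gcd(10,4) = 2+2+2 = 6.
Pick's theorem gives I = A − B/2 + 1 = 10 − 6/2 + 1 = 8, so the closed region contains I + B = 8 + 6 = 14 lattice points.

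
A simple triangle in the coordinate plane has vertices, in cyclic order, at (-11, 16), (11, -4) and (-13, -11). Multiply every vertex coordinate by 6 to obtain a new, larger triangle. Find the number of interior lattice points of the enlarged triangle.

11401

The shoelace formula gives twice the area as |((-11)·(-4) − 11·16) + (11·(-11) − (-13)·(-4)) + ((-13)·16 − (-11)·(-11))| = 634, so the area is 317.
The number of boundary lattice points is Σ gcd(|Δx|,|Δy|) = gcd(22,20) + gcd(24,7) + gcd(2,27) = 2+1+1 = 4.
Scaling by 6 multiplies the area by 6² = 36 (so the new area is 11412) and multiplies the boundary lattice-point count by 6, giving 24.
By Pick's theorem, the interior count of the dilated polygon is 11412 − 24/2 + 1 = 11401.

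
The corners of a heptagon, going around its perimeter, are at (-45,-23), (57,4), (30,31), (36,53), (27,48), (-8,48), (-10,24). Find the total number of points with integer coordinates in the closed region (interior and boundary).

3450

By the shoelace formula, twice the signed area is |[(-45)·4 − 57·(-23)] + [57·31 − 30·4] + [30·53 − 36·31] + [36·48 − 27·53] + [27·48 − (-8)·48] + [(-8)·24 − (-10)·48] + [(-10)·(-23) − (-45)·24]| = 6827, so the area is 3413.5.
Along each edge there are gcd(|Δx|,|Δy|)+1 lattice points, so counting each shared vertex once the boundary has gcd(102,27) + gcd(27,27) + gcd(6,22) + gcd(9,5) + gcd(35,0) + gcd(2,24) + gcd(35,47) = 3+27+2+1+35+2+1 = 71.
Pick's theorem gives I = A − B/2 + 1 = 3413.5 − 71/2 + 1 = 3379, so the closed region contains I + B = 3379 + 71 = 3450 lattice points.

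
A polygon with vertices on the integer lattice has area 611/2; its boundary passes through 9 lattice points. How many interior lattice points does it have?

Pick's theorem A = I + B/2 − 1 rearranges to I = A − B/2 + 1 = 611/2 − 9/2 + 1 = 302.

302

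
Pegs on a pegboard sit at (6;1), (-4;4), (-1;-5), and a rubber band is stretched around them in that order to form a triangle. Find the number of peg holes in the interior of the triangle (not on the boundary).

By the shoelace formula, twice the signed area is |[6·4 − (-4)·1] + [(-4)·(-5) − (-1)·4] + [(-1)·1 − 6·(-5)]| = 81, so the area is 40.5.
The number of boundary lattice points is Σ gcd(|Δx|,|Δy|) = gcd(10,3) + gcd(3,9) + gcd(7,6) = 1+3+1 = 5.
Pick's theorem gives I = A − B/2 + 1 = 40.5 − 5/2 + 1 = 39.

39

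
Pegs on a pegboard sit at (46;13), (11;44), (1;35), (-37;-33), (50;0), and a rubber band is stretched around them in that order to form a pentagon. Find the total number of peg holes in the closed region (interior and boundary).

The shoelace formula gives twice the area as |[46·44 − 11·13] + [11·35 − 1·44] + [1·(-33) − (-37)·35] + [(-37)·0 − 50·(-33)] + [50·13 − 46·0]| = 5784, so the area is 2892.
Summing gcd(|Δx|,|Δy|) over the edges gives the boundary count: gcd(35,31) + gcd(10,9) + gcd(38,68) + gcd(87,33) + gcd(4,13) = 1+1+2+3+1 = 8.
Pick's theorem gives I = A − B/2 + 1 = 2892 − 8/2 + 1 = 2889, so the closed region contains I + B = 2889 + 8 = 2897 lattice points.

2897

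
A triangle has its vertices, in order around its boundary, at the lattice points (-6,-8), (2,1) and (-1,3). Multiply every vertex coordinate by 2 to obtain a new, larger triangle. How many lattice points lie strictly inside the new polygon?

Using the shoelace formula, 2A = |((-6)·1 − 2·(-8)) + (2·3 − (-1)·1) + ((-1)·(-8) − (-6)·3)| = 43, so the area is 43/2.
Along each edge there are gcd(|Δx|,|Δy|)+1 lattice points, so counting each shared vertex once the boundary has gcd(8,9) + gcd(3,2) + gcd(5,11) = 1+1+1 = 3.
Scaling by 2 multiplies the area by 2² = 4 (so the new area is 86) and multiplies the boundary lattice-point count by 2, giving 6.
By Pick's theorem, the interior count of the dilated polygon is 86 − 6/2 + 1 = 84.

84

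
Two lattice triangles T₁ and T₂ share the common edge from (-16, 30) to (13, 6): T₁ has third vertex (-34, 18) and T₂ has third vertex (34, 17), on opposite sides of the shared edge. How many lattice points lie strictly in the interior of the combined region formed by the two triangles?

The union is the simple quadrilateral with vertices (-16, 30), (-34, 18), (13, 6), (34, 17) in order.
By the shoelace formula, twice the signed area is |((-16)·18 − (-34)·30) + ((-34)·6 − 13·18) + (13·17 − 34·6) + (34·30 − (-16)·17)| = 1603, so the area is 1603/2.
Along each edge there are gcd(|Δx|,|Δy|)+1 lattice points, so counting each shared vertex once the boundary has gcd(18,12) + gcd(47,12) + gcd(21,11) + gcd(50,13) = 6+1+1+1 = 9.
By Pick's theorem I = A − B/2 + 1 = 1603/2 − 9/2 + 1 = 798.

798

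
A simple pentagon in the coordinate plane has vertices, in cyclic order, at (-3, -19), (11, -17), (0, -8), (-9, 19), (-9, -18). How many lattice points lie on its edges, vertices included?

50

The number of boundary lattice points is Σ gcd(|Δx|,|Δy|) = gcd(14,2) + gcd(11,9) + gcd(9,27) + gcd(0,37) + gcd(6,1) = 2+1+9+37+1 = 50.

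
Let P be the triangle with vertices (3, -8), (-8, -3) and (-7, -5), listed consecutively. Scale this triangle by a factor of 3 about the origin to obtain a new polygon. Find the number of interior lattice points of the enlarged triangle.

73

The shoelace formula gives twice the area as |[3·(-3) − (-8)·(-8)] + [(-8)·(-5) − (-7)·(-3)] + [(-7)·(-8) − 3·(-5)]| = 17, so the area is 17/2.
Along each edge there are gcd(|Δx|,|Δy|)+1 lattice points, so counting each shared vertex once the boundary has gcd(11,5) + gcd(1,2) + gcd(10,3) = 1+1+1 = 3.
Scaling by 3 multiplies the area by 3² = 9 (so the new area is 153/2) and multiplies the boundary lattice-point count by 3, giving 9.
By Pick's theorem, the interior count of the dilated polygon is 153/2 − 9/2 + 1 = 73.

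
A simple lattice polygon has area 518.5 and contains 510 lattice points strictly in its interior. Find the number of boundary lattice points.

19

Pick's theorem gives A = I + B/2 − 1, so B = 2(A − I + 1) = 2(518.5 − 510 + 1) = 19.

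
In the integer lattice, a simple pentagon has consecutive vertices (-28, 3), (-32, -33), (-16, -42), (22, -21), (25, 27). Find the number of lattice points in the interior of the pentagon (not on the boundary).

By the shoelace formula, twice the signed area is |[(-28)·(-33) − (-32)·3] + [(-32)·(-42) − (-16)·(-33)] + [(-16)·(-21) − 22·(-42)] + [22·27 − 25·(-21)] + [25·3 − (-28)·27]| = 5046, so the area is 2523.
Along each edge there are gcd(|Δx|,|Δy|)+1 lattice points, so counting each shared vertex once the boundary has gcd(4,36) + gcd(16,9) + gcd(38,21) + gcd(3,48) + gcd(53,24) = 4+1+1+3+1 = 10.
Pick's theorem gives I = A − B/2 + 1 = 2523 − 10/2 + 1 = 2519.

2519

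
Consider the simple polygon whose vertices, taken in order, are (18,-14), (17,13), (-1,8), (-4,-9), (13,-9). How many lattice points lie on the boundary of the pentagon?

Along each edge there are gcd(|Δx|,|Δy|)+1 lattice points, so counting each shared vertex once the boundary has gcd(1,27) + gcd(18,5) + gcd(3,17) + gcd(17,0) + gcd(5,5) = 1+1+1+17+5 = 25.

25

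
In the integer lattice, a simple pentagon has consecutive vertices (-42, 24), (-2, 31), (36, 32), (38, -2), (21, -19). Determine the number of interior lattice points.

2338

Using the shoelace formula, 2A = |[(-42)·31 − (-2)·24] + [(-2)·32 − 36·31] + [36·(-2) − 38·32] + [38·(-19) − 21·(-2)] + [21·24 − (-42)·(-19)]| = 4696, so the area is 2348.
The number of boundary lattice points is Σ gcd(|Δx|,|Δy|) = gcd(40,7) + gcd(38,1) + gcd(2,34) + gcd(17,17) + gcd(63,43) = 1+1+2+17+1 = 22.
Pick's theorem gives I = A − B/2 + 1 = 2348 − 22/2 + 1 = 2338.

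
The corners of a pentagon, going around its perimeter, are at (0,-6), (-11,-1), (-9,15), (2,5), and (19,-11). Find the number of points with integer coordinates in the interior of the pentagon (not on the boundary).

271

The shoelace formula gives twice the area as |[0·(-1) − (-11)·(-6)] + [(-11)·15 − (-9)·(-1)] + [(-9)·5 − 2·15] + [2·(-11) − 19·5] + [19·(-6) − 0·(-11)]| = 546, so the area is 273.
Summing gcd(|Δx|,|Δy|) over the edges gives the boundary count: gcd(11,5) + gcd(2,16) + gcd(11,10) + gcd(17,16) + gcd(19,5) = 1+2+1+1+1 = 6.
By Pick's theorem A = I + B/2 − 1, so I = 273 − 6/2 + 1 = 271.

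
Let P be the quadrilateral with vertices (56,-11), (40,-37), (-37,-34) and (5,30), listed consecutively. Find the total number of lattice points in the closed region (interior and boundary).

By the shoelace formula, twice the signed area is |[56·(-37) − 40·(-11)] + [40·(-34) − (-37)·(-37)] + [(-37)·30 − 5·(-34)] + [5·(-11) − 56·30]| = 7036, so the area is 3518.
Summing gcd(|Δx|,|Δy|) over the edges gives the boundary count: gcd(16,26) + gcd(77,3) + gcd(42,64) + gcd(51,41) = 2+1+2+1 = 6.
Pick's theorem gives I = A − B/2 + 1 = 3518 − 6/2 + 1 = 3516, so the closed region contains I + B = 3516 + 6 = 3522 lattice points.

3522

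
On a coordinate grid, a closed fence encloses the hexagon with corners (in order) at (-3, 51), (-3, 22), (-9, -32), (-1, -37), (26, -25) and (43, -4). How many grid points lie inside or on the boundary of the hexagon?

2432

Using the shoelace formula, 2A = |[(-3)·22 − (-3)·51] + [(-3)·(-32) − (-9)·22] + [(-9)·(-37) − (-1)·(-32)] + [(-1)·(-25) − 26·(-37)] + [26·(-4) − 43·(-25)] + [43·51 − (-3)·(-4)]| = 4821, so the area is 4821/2.
Along each edge there are gcd(|Δx|,|Δy|)+1 lattice points, so counting each shared vertex once the boundary has gcd(0,29) + gcd(6,54) + gcd(8,5) + gcd(27,12) + gcd(17,21) + gcd(46,55) = 29+6+1+3+1+1 = 41.
Pick's theorem gives I = A − B/2 + 1 = 4821/2 − 41/2 + 1 = 2391, so the closed region contains I + B = 2391 + 41 = 2432 lattice points.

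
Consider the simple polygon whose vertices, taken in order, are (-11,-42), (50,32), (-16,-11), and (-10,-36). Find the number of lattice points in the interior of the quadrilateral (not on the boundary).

The shoelace formula gives twice the area as |((-11)·32 − 50·(-42)) + (50·(-11) − (-16)·32) + ((-16)·(-36) − (-10)·(-11)) + ((-10)·(-42) − (-11)·(-36))| = 2200, so the area is 1100.
Along each edge there are gcd(|Δx|,|Δy|)+1 lattice points, so counting each shared vertex once the boundary has gcd(61,74) + gcd(66,43) + gcd(6,25) + gcd(1,6) = 1+1+1+1 = 4.
By Pick's theorem A = I + B/2 − 1, so I = 1100 − 4/2 + 1 = 1099.

1099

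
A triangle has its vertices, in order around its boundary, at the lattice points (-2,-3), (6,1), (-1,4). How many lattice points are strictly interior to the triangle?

The shoelace formula gives twice the area as |[(-2)·1 − 6·(-3)] + [6·4 − (-1)·1] + [(-1)·(-3) − (-2)·4]| = 52, so the area is 26.
Along each edge there are gcd(|Δx|,|Δy|)+1 lattice points, so counting each shared vertex once the boundary has gcd(8,4) + gcd(7,3) + gcd(1,7) = 4+1+1 = 6.
By Pick's theorem A = I + B/2 − 1, so I = 26 − 6/2 + 1 = 24.

24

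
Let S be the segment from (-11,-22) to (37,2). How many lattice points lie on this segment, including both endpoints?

25

The number of lattice points on a segment between lattice points is gcd(|Δx|,|Δy|) + 1 = gcd(48,24) + 1 = 24 + 1 = 25.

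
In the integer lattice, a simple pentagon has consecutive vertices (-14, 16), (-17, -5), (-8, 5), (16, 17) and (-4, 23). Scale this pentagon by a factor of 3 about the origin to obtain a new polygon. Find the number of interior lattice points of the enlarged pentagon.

The shoelace formula gives twice the area as |[(-14)·(-5) − (-17)·16] + [(-17)·5 − (-8)·(-5)] + [(-8)·17 − 16·5] + [16·23 − (-4)·17] + [(-4)·16 − (-14)·23]| = 695, so the area is 695/2.
The number of boundary lattice points is Σ gcd(|Δx|,|Δy|) = gcd(3,21) + gcd(9,10) + gcd(24,12) + gcd(20,6) + gcd(10,7) = 3+1+12+2+1 = 19.
Scaling by 3 multiplies the area by 3² = 9 (so the new area is 3127.5) and multiplies the boundary lattice-point count by 3, giving 57.
By Pick's theorem, the interior count of the dilated polygon is 3127.5 − 57/2 + 1 = 3100.

3100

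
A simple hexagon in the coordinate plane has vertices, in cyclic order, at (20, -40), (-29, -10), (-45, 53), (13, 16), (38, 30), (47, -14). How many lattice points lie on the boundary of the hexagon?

6

Along each edge there are gcd(|Δx|,|Δy|)+1 lattice points, so counting each shared vertex once the boundary has gcd(49,30) + gcd(16,63) + gcd(58,37) + gcd(25,14) + gcd(9,44) + gcd(27,26) = 1+1+1+1+1+1 = 6.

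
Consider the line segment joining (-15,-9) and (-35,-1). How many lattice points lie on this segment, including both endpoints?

The number of lattice points on a segment between lattice points is gcd(|Δx|,|Δy|) + 1 = gcd(20,8) + 1 = 4 + 1 = 5.

5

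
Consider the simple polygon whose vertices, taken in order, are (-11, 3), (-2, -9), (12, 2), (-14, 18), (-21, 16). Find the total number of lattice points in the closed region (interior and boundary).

365

Using the shoelace formula, 2A = |[(-11)·(-9) − (-2)·3] + [(-2)·2 − 12·(-9)] + [12·18 − (-14)·2] + [(-14)·16 − (-21)·18] + [(-21)·3 − (-11)·16]| = 720, so the area is 360.
Summing gcd(|Δx|,|Δy|) over the edges gives the boundary count: gcd(9,12) + gcd(14,11) + gcd(26,16) + gcd(7,2) + gcd(10,13) = 3+1+2+1+1 = 8.
Pick's theorem gives I = A − B/2 + 1 = 360 − 8/2 + 1 = 357, so the closed region contains I + B = 357 + 8 = 365 lattice points.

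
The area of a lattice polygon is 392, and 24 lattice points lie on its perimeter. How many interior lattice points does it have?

381

From Pick's theorem, I = A − B/2 + 1 = 392 − 24/2 + 1 = 381.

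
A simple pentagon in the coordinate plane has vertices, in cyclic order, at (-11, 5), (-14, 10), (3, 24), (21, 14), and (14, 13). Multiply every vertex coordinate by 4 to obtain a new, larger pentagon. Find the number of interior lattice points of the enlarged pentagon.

4613

By the shoelace formula, twice the signed area is |[(-11)·10 − (-14)·5] + [(-14)·24 − 3·10] + [3·14 − 21·24] + [21·13 − 14·14] + [14·5 − (-11)·13]| = 578, so the area is 289.
The number of boundary lattice points is Σ gcd(|Δx|,|Δy|) = gcd(3,5) + gcd(17,14) + gcd(18,10) + gcd(7,1) + gcd(25,8) = 1+1+2+1+1 = 6.
Scaling by 4 multiplies the area by 4² = 16 (so the new area is 4624) and multiplies the boundary lattice-point count by 4, giving 24.
By Pick's theorem, the interior count of the dilated polygon is 4624 − 24/2 + 1 = 4613.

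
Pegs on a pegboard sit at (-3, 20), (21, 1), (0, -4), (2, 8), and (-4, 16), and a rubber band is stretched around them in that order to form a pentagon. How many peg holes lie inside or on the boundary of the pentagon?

The shoelace formula gives twice the area as |[(-3)·1 − 21·20] + [21·(-4) − 0·1] + [0·8 − 2·(-4)] + [2·16 − (-4)·8] + [(-4)·20 − (-3)·16]| = 467, so the area is 233.5.
The number of boundary lattice points is Σ gcd(|Δx|,|Δy|) = gcd(24,19) + gcd(21,5) + gcd(2,12) + gcd(6,8) + gcd(1,4) = 1+1+2+2+1 = 7.
Pick's theorem gives I = A − B/2 + 1 = 233.5 − 7/2 + 1 = 231, so the closed region contains I + B = 231 + 7 = 238 lattice points.

238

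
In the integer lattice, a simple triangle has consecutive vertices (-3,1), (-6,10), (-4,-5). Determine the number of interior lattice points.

By the shoelace formula, twice the signed area is |[(-3)·10 − (-6)·1] + [(-6)·(-5) − (-4)·10] + [(-4)·1 − (-3)·(-5)]| = 27, so the area is 13.5.
Along each edge there are gcd(|Δx|,|Δy|)+1 lattice points, so counting each shared vertex once the boundary has gcd(3,9) + gcd(2,15) + gcd(1,6) = 3+1+1 = 5.
Pick's theorem gives I = A − B/2 + 1 = 13.5 − 5/2 + 1 = 12.

12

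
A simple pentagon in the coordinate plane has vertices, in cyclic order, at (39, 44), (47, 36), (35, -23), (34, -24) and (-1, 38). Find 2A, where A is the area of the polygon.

The shoelace formula gives twice the area as |[39·36 − 47·44] + [47·(-23) − 35·36] + [35·(-24) − 34·(-23)] + [34·38 − (-1)·(-24)] + [(-1)·44 − 39·38]| = 3321, so the area is 1660.5.

3321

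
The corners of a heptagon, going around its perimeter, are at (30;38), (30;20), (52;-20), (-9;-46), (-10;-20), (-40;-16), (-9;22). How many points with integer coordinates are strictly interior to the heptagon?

3837

By the shoelace formula, twice the signed area is |[30·20 − 30·38] + [30·(-20) − 52·20] + [52·(-46) − (-9)·(-20)] + [(-9)·(-20) − (-10)·(-46)] + [(-10)·(-16) − (-40)·(-20)] + [(-40)·22 − (-9)·(-16)] + [(-9)·38 − 30·22]| = 7698, so the area is 3849.
Along each edge there are gcd(|Δx|,|Δy|)+1 lattice points, so counting each shared vertex once the boundary has gcd(0,18) + gcd(22,40) + gcd(61,26) + gcd(1,26) + gcd(30,4) + gcd(31,38) + gcd(39,16) = 18+2+1+1+2+1+1 = 26.
Pick's theorem gives I = A − B/2 + 1 = 3849 − 26/2 + 1 = 3837.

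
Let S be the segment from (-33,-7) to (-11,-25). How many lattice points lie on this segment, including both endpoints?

3

The number of lattice points on a segment between lattice points is gcd(|Δx|,|Δy|) + 1 = gcd(22,18) + 1 = 2 + 1 = 3.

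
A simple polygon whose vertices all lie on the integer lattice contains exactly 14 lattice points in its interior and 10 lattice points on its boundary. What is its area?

18

Pick's theorem states A = I + B/2 − 1, so A = 14 + 10/2 − 1 = 18.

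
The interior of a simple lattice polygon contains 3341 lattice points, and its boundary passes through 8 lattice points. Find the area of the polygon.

3344

Pick's theorem states A = I + B/2 − 1, so A = 3341 + 8/2 − 1 = 3344.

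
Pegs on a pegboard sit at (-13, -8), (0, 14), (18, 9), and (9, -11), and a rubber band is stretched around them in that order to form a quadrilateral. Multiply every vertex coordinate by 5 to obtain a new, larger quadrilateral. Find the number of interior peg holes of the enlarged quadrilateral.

The shoelace formula gives twice the area as |[(-13)·14 − 0·(-8)] + [0·9 − 18·14] + [18·(-11) − 9·9] + [9·(-8) − (-13)·(-11)]| = 928, so the area is 464.
Along each edge there are gcd(|Δx|,|Δy|)+1 lattice points, so counting each shared vertex once the boundary has gcd(13,22) + gcd(18,5) + gcd(9,20) + gcd(22,3) = 1+1+1+1 = 4.
Scaling by 5 multiplies the area by 5² = 25 (so the new area is 11600) and multiplies the boundary lattice-point count by 5, giving 20.
By Pick's theorem, the interior count of the dilated polygon is 11600 − 20/2 + 1 = 11591.

11591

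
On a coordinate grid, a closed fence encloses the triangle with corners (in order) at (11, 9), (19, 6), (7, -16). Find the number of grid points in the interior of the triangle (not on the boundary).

105

Using the shoelace formula, 2A = |[11·6 − 19·9] + [19·(-16) − 7·6] + [7·9 − 11·(-16)]| = 212, so the area is 106.
Summing gcd(|Δx|,|Δy|) over the edges gives the boundary count: gcd(8,3) + gcd(12,22) + gcd(4,25) = 1+2+1 = 4.
Pick's theorem gives I = A − B/2 + 1 = 106 − 4/2 + 1 = 105.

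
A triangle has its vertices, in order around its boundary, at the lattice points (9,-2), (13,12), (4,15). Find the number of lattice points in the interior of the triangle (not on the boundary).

67

By the shoelace formula, twice the signed area is |(9·12 − 13·(-2)) + (13·15 − 4·12) + (4·(-2) − 9·15)| = 138, so the area is 69.
Along each edge there are gcd(|Δx|,|Δy|)+1 lattice points, so counting each shared vertex once the boundary has gcd(4,14) + gcd(9,3) + gcd(5,17) = 2+3+1 = 6.
By Pick's theorem A = I + B/2 − 1, so I = 69 − 6/2 + 1 = 67.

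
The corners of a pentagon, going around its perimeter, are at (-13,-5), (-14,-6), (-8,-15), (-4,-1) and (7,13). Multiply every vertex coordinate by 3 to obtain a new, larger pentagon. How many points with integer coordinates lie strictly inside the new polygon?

919

By the shoelace formula, twice the signed area is |((-13)·(-6) − (-14)·(-5)) + ((-14)·(-15) − (-8)·(-6)) + ((-8)·(-1) − (-4)·(-15)) + ((-4)·13 − 7·(-1)) + (7·(-5) − (-13)·13)| = 207, so the area is 207/2.
Along each edge there are gcd(|Δx|,|Δy|)+1 lattice points, so counting each shared vertex once the boundary has gcd(1,1) + gcd(6,9) + gcd(4,14) + gcd(11,14) + gcd(20,18) = 1+3+2+1+2 = 9.
Scaling by 3 multiplies the area by 3² = 9 (so the new area is 931.5) and multiplies the boundary lattice-point count by 3, giving 27.
By Pick's theorem, the interior count of the dilated polygon is 931.5 − 27/2 + 1 = 919.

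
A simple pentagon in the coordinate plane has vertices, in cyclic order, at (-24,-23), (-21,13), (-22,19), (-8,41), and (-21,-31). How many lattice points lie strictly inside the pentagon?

402

The shoelace formula gives twice the area as |((-24)·13 − (-21)·(-23)) + ((-21)·19 − (-22)·13) + ((-22)·41 − (-8)·19) + ((-8)·(-31) − (-21)·41) + ((-21)·(-23) − (-24)·(-31))| = 810, so the area is 405.
The number of boundary lattice points is Σ gcd(|Δx|,|Δy|) = gcd(3,36) + gcd(1,6) + gcd(14,22) + gcd(13,72) + gcd(3,8) = 3+1+2+1+1 = 8.
Pick's theorem gives I = A − B/2 + 1 = 405 − 8/2 + 1 = 402.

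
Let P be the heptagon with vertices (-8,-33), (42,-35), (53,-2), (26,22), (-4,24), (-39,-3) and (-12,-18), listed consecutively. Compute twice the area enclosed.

7233

Using the shoelace formula, 2A = |((-8)·(-35) − 42·(-33)) + (42·(-2) − 53·(-35)) + (53·22 − 26·(-2)) + (26·24 − (-4)·22) + ((-4)·(-3) − (-39)·24) + ((-39)·(-18) − (-12)·(-3)) + ((-12)·(-33) − (-8)·(-18))| = 7233, so the area is 7233/2.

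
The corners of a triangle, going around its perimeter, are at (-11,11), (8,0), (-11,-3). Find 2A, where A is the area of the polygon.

The shoelace formula gives twice the area as |[(-11)·0 − 8·11] + [8·(-3) − (-11)·0] + [(-11)·11 − (-11)·(-3)]| = 266, so the area is 133.

266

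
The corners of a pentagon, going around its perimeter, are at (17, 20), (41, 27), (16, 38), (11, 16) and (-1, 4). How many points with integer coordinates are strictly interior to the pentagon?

280

By the shoelace formula, twice the signed area is |[17·27 − 41·20] + [41·38 − 16·27] + [16·16 − 11·38] + [11·4 − (-1)·16] + [(-1)·20 − 17·4]| = 575, so the area is 575/2.
Summing gcd(|Δx|,|Δy|) over the edges gives the boundary count: gcd(24,7) + gcd(25,11) + gcd(5,22) + gcd(12,12) + gcd(18,16) = 1+1+1+12+2 = 17.
Pick's theorem gives I = A − B/2 + 1 = 575/2 − 17/2 + 1 = 280.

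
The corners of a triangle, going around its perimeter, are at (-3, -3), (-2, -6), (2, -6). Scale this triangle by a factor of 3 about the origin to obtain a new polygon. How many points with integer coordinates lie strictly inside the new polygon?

By the shoelace formula, twice the signed area is |((-3)·(-6) − (-2)·(-3)) + ((-2)·(-6) − 2·(-6)) + (2·(-3) − (-3)·(-6))| = 12, so the area is 6.
Summing gcd(|Δx|,|Δy|) over the edges gives the boundary count: gcd(1,3) + gcd(4,0) + gcd(5,3) = 1+4+1 = 6.
Scaling by 3 multiplies the area by 3² = 9 (so the new area is 54) and multiplies the boundary lattice-point count by 3, giving 18.
By Pick's theorem, the interior count of the dilated polygon is 54 − 18/2 + 1 = 46.

46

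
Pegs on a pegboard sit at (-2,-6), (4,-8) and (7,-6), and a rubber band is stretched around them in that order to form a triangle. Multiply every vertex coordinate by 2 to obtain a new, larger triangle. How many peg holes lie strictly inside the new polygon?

The shoelace formula gives twice the area as |((-2)·(-8) − 4·(-6)) + (4·(-6) − 7·(-8)) + (7·(-6) − (-2)·(-6))| = 18, so the area is 9.
Summing gcd(|Δx|,|Δy|) over the edges gives the boundary count: gcd(6,2) + gcd(3,2) + gcd(9,0) = 2+1+9 = 12.
Scaling by 2 multiplies the area by 2² = 4 (so the new area is 36) and multiplies the boundary lattice-point count by 2, giving 24.
By Pick's theorem, the interior count of the dilated polygon is 36 − 24/2 + 1 = 25.

25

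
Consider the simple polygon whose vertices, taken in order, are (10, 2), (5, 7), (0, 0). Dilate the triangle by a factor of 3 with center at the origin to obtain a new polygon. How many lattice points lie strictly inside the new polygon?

259

The shoelace formula gives twice the area as |[10·7 − 5·2] + [5·0 − 0·7] + [0·2 − 10·0]| = 60, so the area is 30.
The number of boundary lattice points is Σ gcd(|Δx|,|Δy|) = gcd(5,5) + gcd(5,7) + gcd(10,2) = 5+1+2 = 8.
Scaling by 3 multiplies the area by 3² = 9 (so the new area is 270) and multiplies the boundary lattice-point count by 3, giving 24.
By Pick's theorem, the interior count of the dilated polygon is 270 − 24/2 + 1 = 259.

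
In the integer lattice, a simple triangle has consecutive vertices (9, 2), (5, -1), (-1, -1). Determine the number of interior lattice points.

Using the shoelace formula, 2A = |[9·(-1) − 5·2] + [5·(-1) − (-1)·(-1)] + [(-1)·2 − 9·(-1)]| = 18, so the area is 9.
Along each edge there are gcd(|Δx|,|Δy|)+1 lattice points, so counting each shared vertex once the boundary has gcd(4,3) + gcd(6,0) + gcd(10,3) = 1+6+1 = 8.
Pick's theorem gives I = A − B/2 + 1 = 9 − 8/2 + 1 = 6.

6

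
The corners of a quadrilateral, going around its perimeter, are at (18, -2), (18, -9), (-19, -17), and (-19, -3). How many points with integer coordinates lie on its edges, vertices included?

23

The number of boundary lattice points is Σ gcd(|Δx|,|Δy|) = gcd(0,7) + gcd(37,8) + gcd(0,14) + gcd(37,1) = 7+1+14+1 = 23.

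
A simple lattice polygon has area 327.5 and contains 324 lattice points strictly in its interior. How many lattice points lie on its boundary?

9

Pick's theorem gives A = I + B/2 − 1, so B = 2(A − I + 1) = 2(327.5 − 324 + 1) = 9.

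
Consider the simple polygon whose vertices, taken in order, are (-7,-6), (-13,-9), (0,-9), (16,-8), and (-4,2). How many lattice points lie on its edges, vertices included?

28

Summing gcd(|Δx|,|Δy|) over the edges gives the boundary count: gcd(6,3) + gcd(13,0) + gcd(16,1) + gcd(20,10) + gcd(3,8) = 3+13+1+10+1 = 28.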